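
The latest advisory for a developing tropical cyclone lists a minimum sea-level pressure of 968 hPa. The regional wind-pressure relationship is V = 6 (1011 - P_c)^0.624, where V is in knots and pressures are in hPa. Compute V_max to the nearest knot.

ΔP = 1011 − 968 = 43 hPa.
43^0.624 ≈ 10.454.
V ≈ 6 × 10.454 ≈ 62.7 kt.

63 kt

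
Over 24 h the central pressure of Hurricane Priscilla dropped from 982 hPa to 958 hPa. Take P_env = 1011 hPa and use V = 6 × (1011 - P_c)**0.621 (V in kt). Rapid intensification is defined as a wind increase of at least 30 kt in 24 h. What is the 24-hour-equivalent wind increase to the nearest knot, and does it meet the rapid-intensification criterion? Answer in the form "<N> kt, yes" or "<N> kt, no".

22 kt, no

V₁: ΔP = 29, V ≈ 6 × 29^0.621 ≈ 48.56 kt.
V₂: ΔP = 53, V ≈ 6 × 53^0.621 ≈ 70.62 kt.
ΔV over 24 h = 22.06 kt → 24 h equivalent = 22.06 × 24/24 ≈ 22.06 kt.
22 kt < 30 kt ⇒ not rapid intensification.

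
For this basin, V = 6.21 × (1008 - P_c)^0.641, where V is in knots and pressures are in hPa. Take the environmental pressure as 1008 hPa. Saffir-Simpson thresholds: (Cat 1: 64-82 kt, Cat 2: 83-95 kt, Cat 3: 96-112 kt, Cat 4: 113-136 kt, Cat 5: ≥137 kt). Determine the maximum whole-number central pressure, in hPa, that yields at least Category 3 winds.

936 hPa

Category 3 begins at V = 96 kt.
Required ΔP = (96/6.21)^(1/0.641) = 15.459^1.560 ≈ 71.65 hPa.
P_c ≤ 1008 − 71.65 = 936.35, so the highest integer P_c is 936 hPa.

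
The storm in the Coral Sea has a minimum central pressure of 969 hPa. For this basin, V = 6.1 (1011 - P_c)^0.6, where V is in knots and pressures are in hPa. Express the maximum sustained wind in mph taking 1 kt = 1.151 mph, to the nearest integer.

ΔP = 1011 − 969 = 42 hPa.
V ≈ 6.1 × 42^0.6 = 6.1 × 9.418 ≈ 57.449 kt.
57.449 × 1.151 ≈ 66.12 mph → 66 mph.

66 mph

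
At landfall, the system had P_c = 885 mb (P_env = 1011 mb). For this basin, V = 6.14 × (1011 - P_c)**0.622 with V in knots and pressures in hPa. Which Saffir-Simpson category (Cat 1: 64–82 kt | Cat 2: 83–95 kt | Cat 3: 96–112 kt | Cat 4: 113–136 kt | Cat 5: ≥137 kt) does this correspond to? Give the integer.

4

ΔP = 1011 − 885 = 126 mb.
V ≈ 6.14 × 126^0.622 = 6.14 × 20.25 ≈ 124 kt.
124 kt falls in the Category 4 band.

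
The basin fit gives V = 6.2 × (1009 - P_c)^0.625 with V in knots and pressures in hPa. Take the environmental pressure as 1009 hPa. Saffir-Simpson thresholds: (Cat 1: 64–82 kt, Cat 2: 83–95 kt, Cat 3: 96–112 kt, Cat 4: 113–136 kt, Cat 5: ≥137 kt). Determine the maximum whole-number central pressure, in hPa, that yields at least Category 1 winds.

967 hPa

Category 1 begins at V = 64 kt.
Required ΔP = (64/6.2)^(1/0.625) = 10.323^1.600 ≈ 41.89 hPa.
P_c ≤ 1009 − 41.89 = 967.11, so the highest integer P_c is 967 hPa.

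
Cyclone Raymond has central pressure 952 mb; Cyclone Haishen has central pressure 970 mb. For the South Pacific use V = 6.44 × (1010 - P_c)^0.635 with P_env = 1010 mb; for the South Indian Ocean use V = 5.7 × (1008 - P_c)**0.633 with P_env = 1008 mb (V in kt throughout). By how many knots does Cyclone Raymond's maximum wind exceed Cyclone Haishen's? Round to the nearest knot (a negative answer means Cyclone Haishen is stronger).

28 kt

Cyclone Raymond: ΔP = 58; V ≈ 6.44 × 58^0.635 ≈ 84.85 kt.
Cyclone Haishen: ΔP = 38; V ≈ 5.7 × 38^0.633 ≈ 57.00 kt.
Difference ≈ 84.85 − 57.00 = 27.85 → 28 kt.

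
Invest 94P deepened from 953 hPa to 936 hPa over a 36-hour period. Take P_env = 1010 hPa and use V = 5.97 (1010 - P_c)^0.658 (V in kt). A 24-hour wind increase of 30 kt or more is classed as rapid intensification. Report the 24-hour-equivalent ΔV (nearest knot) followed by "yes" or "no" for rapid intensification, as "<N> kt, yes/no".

V₁: ΔP = 57, V ≈ 5.97 × 57^0.658 ≈ 85.38 kt.
V₂: ΔP = 74, V ≈ 5.97 × 74^0.658 ≈ 101.37 kt.
ΔV over 36 h = 15.99 kt → 24 h equivalent = 15.99 × 24/36 ≈ 10.66 kt.
11 kt < 30 kt ⇒ not rapid intensification.

11 kt, no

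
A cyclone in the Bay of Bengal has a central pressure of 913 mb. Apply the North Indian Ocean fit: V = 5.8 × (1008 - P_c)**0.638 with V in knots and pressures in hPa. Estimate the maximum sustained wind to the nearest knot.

106 kt

ΔP = 1008 − 913 = 95 mb.
95^0.638 ≈ 18.272.
V ≈ 5.8 × 18.272 ≈ 106.0 kt.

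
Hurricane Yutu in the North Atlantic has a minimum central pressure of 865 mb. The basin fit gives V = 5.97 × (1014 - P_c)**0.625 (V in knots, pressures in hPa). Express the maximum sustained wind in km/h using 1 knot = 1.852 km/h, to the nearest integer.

ΔP = 1014 − 865 = 149 mb.
V ≈ 5.97 × 149^0.625 = 5.97 × 22.816 ≈ 136.212 kt.
136.212 × 1.852 ≈ 252.26 km/h → 252 km/h.

252 km/h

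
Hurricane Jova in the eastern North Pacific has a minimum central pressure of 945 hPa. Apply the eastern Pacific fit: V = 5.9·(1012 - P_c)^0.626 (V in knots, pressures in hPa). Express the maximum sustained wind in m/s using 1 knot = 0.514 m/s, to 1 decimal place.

42.2 m/s

ΔP = 1012 − 945 = 67 hPa.
V ≈ 5.9 × 67^0.626 = 5.9 × 13.903 ≈ 82.030 kt.
82.030 × 0.514 ≈ 42.16 m/s → 42.2 m/s.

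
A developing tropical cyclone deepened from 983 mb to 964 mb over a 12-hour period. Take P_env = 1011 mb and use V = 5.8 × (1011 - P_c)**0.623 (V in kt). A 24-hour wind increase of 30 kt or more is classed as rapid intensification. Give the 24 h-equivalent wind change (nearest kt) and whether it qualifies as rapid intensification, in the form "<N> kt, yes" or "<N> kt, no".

V₁: ΔP = 28, V ≈ 5.8 × 28^0.623 ≈ 46.24 kt.
V₂: ΔP = 47, V ≈ 5.8 × 47^0.623 ≈ 63.85 kt.
ΔV over 12 h = 17.61 kt → 24 h equivalent = 17.61 × 24/12 ≈ 35.22 kt.
35 kt ≥ 30 kt ⇒ rapid intensification.

35 kt, yes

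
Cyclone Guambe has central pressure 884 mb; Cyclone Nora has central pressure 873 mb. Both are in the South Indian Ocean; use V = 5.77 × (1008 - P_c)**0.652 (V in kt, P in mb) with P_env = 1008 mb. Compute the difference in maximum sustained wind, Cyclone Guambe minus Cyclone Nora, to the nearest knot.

Cyclone Guambe: ΔP = 124; V ≈ 5.77 × 124^0.652 ≈ 133.69 kt.
Cyclone Nora: ΔP = 135; V ≈ 5.77 × 135^0.652 ≈ 141.30 kt.
Difference ≈ 133.69 − 141.30 = -7.61 → -8 kt.

-8 kt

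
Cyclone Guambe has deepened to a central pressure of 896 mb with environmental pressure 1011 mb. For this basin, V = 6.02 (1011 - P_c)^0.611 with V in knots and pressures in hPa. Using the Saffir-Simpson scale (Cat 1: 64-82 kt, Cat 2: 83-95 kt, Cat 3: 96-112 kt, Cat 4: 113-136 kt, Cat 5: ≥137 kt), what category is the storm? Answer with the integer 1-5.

ΔP = 1011 − 896 = 115 mb.
V ≈ 6.02 × 115^0.611 = 6.02 × 18.16 ≈ 109 kt.
109 kt falls in the Category 3 band.

3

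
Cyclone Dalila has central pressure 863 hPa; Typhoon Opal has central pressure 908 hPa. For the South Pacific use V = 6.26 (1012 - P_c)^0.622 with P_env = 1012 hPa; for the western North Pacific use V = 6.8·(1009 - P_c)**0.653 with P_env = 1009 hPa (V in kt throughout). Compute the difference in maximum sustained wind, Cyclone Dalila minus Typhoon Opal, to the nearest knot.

2 kt

Cyclone Dalila: ΔP = 149; V ≈ 6.26 × 149^0.622 ≈ 140.70 kt.
Typhoon Opal: ΔP = 101; V ≈ 6.8 × 101^0.653 ≈ 138.46 kt.
Difference ≈ 140.70 − 138.46 = 2.24 → 2 kt.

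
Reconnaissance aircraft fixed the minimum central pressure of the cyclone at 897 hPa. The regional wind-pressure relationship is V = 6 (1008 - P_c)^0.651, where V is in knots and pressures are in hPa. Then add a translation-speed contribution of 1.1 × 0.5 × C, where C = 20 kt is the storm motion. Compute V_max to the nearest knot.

140 kt

ΔP = 1008 − 897 = 111 hPa.
111^0.651 ≈ 21.454.
V ≈ 6 × 21.454 ≈ 128.7 kt.
Translation term: 1.1 × 0.5 × 20 = 11 kt.
Corrected V ≈ 139.7 kt → 140 kt.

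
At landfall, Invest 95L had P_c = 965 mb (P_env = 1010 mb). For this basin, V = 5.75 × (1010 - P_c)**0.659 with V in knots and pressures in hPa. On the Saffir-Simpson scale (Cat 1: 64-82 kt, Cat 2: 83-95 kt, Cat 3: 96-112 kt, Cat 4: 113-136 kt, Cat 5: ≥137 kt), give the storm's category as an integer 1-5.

1

ΔP = 1010 − 965 = 45 mb.
V ≈ 5.75 × 45^0.659 = 5.75 × 12.29 ≈ 71 kt.
71 kt falls in the Category 1 band.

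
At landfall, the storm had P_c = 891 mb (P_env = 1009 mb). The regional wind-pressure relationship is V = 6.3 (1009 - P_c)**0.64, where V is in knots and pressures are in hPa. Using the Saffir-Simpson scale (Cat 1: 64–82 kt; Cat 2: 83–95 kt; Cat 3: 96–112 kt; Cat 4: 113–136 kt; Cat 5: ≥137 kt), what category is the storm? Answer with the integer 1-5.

4

ΔP = 1009 − 891 = 118 mb.
V ≈ 6.3 × 118^0.64 = 6.3 × 21.18 ≈ 133 kt.
133 kt falls in the Category 4 band.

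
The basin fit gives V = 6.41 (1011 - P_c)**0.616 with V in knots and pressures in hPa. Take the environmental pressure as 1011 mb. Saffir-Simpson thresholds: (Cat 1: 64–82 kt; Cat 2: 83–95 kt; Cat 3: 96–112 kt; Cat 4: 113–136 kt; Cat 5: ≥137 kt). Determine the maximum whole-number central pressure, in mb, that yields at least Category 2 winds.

Category 2 begins at V = 83 kt.
Required ΔP = (83/6.41)^(1/0.616) = 12.949^1.623 ≈ 63.91 mb.
P_c ≤ 1011 − 63.91 = 947.09, so the highest integer P_c is 947 mb.

947 mb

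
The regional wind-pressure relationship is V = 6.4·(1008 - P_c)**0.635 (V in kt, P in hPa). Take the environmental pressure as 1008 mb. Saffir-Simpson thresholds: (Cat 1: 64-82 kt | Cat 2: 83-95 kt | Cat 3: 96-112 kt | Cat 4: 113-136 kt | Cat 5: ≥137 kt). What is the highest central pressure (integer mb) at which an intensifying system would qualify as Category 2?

Category 2 begins at V = 83 kt.
Required ΔP = (83/6.4)^(1/0.635) = 12.969^1.575 ≈ 56.57 mb.
P_c ≤ 1008 − 56.57 = 951.43, so the highest integer P_c is 951 mb.

951 mb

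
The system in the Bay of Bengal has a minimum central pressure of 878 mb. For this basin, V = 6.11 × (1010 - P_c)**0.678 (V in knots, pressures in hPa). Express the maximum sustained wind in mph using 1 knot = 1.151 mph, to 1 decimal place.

ΔP = 1010 − 878 = 132 mb.
V ≈ 6.11 × 132^0.678 = 6.11 × 27.400 ≈ 167.413 kt.
167.413 × 1.151 ≈ 192.69 mph → 192.7 mph.

192.7 mph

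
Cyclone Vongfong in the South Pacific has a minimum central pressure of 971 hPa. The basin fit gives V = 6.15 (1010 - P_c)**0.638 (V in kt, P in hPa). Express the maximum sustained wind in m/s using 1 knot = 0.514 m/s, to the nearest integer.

33 m/s

ΔP = 1010 − 971 = 39 hPa.
V ≈ 6.15 × 39^0.638 = 6.15 × 10.354 ≈ 63.676 kt.
63.676 × 0.514 ≈ 32.73 m/s → 33 m/s.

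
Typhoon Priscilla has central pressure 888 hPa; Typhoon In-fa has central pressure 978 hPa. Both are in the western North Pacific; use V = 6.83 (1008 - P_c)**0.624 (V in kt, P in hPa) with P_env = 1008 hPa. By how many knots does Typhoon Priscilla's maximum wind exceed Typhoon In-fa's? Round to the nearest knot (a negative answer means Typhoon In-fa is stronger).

78 kt

Typhoon Priscilla: ΔP = 120; V ≈ 6.83 × 120^0.624 ≈ 135.47 kt.
Typhoon In-fa: ΔP = 30; V ≈ 6.83 × 30^0.624 ≈ 57.04 kt.
Difference ≈ 135.47 − 57.04 = 78.43 → 78 kt.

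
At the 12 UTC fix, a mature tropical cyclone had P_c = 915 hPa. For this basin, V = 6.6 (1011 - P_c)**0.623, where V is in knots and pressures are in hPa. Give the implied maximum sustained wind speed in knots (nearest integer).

113 kt

ΔP = 1011 − 915 = 96 hPa.
96^0.623 ≈ 17.177.
V ≈ 6.6 × 17.177 ≈ 113.4 kt.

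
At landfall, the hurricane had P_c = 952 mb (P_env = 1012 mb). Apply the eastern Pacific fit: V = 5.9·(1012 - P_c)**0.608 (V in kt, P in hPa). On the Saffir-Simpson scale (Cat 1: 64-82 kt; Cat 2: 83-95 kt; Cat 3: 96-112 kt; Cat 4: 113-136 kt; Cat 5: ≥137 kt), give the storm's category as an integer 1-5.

ΔP = 1012 − 952 = 60 mb.
V ≈ 5.9 × 60^0.608 = 5.9 × 12.05 ≈ 71 kt.
71 kt falls in the Category 1 band.

1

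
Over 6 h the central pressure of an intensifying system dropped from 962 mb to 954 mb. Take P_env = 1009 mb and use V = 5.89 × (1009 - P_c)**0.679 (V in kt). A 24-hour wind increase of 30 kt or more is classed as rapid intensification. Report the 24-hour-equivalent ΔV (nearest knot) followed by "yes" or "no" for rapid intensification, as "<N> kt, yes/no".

V₁: ΔP = 47, V ≈ 5.89 × 47^0.679 ≈ 80.44 kt.
V₂: ΔP = 55, V ≈ 5.89 × 55^0.679 ≈ 89.50 kt.
ΔV over 6 h = 9.06 kt → 24 h equivalent = 9.06 × 24/6 ≈ 36.24 kt.
36 kt ≥ 30 kt ⇒ rapid intensification.

36 kt, yes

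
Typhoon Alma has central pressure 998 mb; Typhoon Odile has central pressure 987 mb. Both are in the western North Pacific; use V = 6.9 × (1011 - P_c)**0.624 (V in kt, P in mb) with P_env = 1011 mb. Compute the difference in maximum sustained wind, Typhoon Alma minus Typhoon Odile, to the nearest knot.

Typhoon Alma: ΔP = 13; V ≈ 6.9 × 13^0.624 ≈ 34.19 kt.
Typhoon Odile: ΔP = 24; V ≈ 6.9 × 24^0.624 ≈ 50.13 kt.
Difference ≈ 34.19 − 50.13 = -15.94 → -16 kt.

-16 kt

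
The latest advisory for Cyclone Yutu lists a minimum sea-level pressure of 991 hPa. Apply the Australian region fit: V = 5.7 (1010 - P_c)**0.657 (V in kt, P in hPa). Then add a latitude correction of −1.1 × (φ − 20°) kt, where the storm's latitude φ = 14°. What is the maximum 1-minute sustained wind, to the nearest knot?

46 kt

ΔP = 1010 − 991 = 19 hPa.
19^0.657 ≈ 6.921.
V ≈ 5.7 × 6.921 ≈ 39.4 kt.
Latitude correction: −1.1 × (14 − 20) = 6.6 kt.
Corrected V ≈ 46 kt → 46 kt.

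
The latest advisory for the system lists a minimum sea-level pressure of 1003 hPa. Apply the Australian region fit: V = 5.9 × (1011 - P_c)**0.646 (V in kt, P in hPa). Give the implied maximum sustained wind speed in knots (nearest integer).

ΔP = 1011 − 1003 = 8 hPa.
8^0.646 ≈ 3.832.
V ≈ 5.9 × 3.832 ≈ 22.6 kt.

23 kt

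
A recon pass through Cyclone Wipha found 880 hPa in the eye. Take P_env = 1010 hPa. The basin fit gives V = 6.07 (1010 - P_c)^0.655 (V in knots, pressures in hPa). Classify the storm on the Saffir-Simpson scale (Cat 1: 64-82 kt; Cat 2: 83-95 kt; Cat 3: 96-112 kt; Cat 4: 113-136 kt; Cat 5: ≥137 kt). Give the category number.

ΔP = 1010 − 880 = 130 hPa.
V ≈ 6.07 × 130^0.655 = 6.07 × 24.25 ≈ 147 kt.
147 kt falls in the Category 5 band.

5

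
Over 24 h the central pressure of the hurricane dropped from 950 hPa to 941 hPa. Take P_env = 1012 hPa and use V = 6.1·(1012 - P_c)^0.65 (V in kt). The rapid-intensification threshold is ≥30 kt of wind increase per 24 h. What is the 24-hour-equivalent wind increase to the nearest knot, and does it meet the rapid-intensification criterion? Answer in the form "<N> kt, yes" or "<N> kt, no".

8 kt, no

V₁: ΔP = 62, V ≈ 6.1 × 62^0.65 ≈ 89.20 kt.
V₂: ΔP = 71, V ≈ 6.1 × 71^0.65 ≈ 97.42 kt.
ΔV over 24 h = 8.22 kt → 24 h equivalent = 8.22 × 24/24 ≈ 8.22 kt.
8 kt < 30 kt ⇒ not rapid intensification.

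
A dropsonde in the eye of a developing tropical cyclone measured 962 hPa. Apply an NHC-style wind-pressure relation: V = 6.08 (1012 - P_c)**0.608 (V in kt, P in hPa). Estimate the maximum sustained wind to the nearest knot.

ΔP = 1012 − 962 = 50 hPa.
50^0.608 ≈ 10.789.
V ≈ 6.08 × 10.789 ≈ 65.6 kt.

66 kt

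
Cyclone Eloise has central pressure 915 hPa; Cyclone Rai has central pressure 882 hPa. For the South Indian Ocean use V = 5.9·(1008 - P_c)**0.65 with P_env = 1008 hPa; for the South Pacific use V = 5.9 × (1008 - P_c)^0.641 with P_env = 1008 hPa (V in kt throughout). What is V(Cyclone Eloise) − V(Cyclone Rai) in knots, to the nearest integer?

Cyclone Eloise: ΔP = 93; V ≈ 5.9 × 93^0.65 ≈ 112.30 kt.
Cyclone Rai: ΔP = 126; V ≈ 5.9 × 126^0.641 ≈ 130.98 kt.
Difference ≈ 112.30 − 130.98 = -18.68 → -19 kt.

-19 kt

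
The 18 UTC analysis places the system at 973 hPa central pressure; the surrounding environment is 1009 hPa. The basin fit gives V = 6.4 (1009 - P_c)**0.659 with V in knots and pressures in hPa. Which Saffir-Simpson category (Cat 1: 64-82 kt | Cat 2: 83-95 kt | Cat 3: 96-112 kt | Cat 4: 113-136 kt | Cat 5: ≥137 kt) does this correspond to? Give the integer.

1

ΔP = 1009 − 973 = 36 hPa.
V ≈ 6.4 × 36^0.659 = 6.4 × 10.61 ≈ 68 kt.
68 kt falls in the Category 1 band.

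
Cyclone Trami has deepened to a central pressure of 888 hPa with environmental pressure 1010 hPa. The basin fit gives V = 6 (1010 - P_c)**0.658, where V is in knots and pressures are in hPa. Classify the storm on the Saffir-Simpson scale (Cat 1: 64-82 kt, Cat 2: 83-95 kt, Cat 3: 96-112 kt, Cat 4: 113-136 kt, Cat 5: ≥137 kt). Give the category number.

5

ΔP = 1010 − 888 = 122 hPa.
V ≈ 6 × 122^0.658 = 6 × 23.60 ≈ 142 kt.
142 kt falls in the Category 5 band.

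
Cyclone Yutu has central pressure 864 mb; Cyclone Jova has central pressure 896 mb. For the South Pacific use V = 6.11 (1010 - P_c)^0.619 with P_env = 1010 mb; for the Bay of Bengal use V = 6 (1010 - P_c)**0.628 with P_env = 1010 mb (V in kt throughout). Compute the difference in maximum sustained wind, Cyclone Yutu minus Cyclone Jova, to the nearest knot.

16 kt

Cyclone Yutu: ΔP = 146; V ≈ 6.11 × 146^0.619 ≈ 133.59 kt.
Cyclone Jova: ΔP = 114; V ≈ 6 × 114^0.628 ≈ 117.46 kt.
Difference ≈ 133.59 − 117.46 = 16.13 → 16 kt.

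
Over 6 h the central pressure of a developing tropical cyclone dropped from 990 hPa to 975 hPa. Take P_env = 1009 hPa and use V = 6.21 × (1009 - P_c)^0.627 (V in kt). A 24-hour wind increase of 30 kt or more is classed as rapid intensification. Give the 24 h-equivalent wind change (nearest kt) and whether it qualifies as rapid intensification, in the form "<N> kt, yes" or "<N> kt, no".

V₁: ΔP = 19, V ≈ 6.21 × 19^0.627 ≈ 39.34 kt.
V₂: ΔP = 34, V ≈ 6.21 × 34^0.627 ≈ 56.67 kt.
ΔV over 6 h = 17.33 kt → 24 h equivalent = 17.33 × 24/6 ≈ 69.32 kt.
69 kt ≥ 30 kt ⇒ rapid intensification.

69 kt, yes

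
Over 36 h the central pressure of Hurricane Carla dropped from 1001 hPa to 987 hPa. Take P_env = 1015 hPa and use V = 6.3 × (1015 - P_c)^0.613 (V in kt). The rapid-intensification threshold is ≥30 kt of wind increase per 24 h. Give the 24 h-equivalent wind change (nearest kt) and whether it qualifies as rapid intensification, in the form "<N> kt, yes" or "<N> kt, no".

11 kt, no

V₁: ΔP = 14, V ≈ 6.3 × 14^0.613 ≈ 31.76 kt.
V₂: ΔP = 28, V ≈ 6.3 × 28^0.613 ≈ 48.58 kt.
ΔV over 36 h = 16.82 kt → 24 h equivalent = 16.82 × 24/36 ≈ 11.21 kt.
11 kt < 30 kt ⇒ not rapid intensification.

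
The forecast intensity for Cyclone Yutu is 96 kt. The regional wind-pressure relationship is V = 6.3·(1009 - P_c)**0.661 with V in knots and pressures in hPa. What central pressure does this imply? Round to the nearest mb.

ΔP = (V / 6.3)^(1/0.661) = (96/6.3)^1.513.
96/6.3 = 15.238; 15.238^1.513 ≈ 61.60 mb.
P_c = 1009 − 61.60 = 947.40 ≈ 947 mb.

947 mb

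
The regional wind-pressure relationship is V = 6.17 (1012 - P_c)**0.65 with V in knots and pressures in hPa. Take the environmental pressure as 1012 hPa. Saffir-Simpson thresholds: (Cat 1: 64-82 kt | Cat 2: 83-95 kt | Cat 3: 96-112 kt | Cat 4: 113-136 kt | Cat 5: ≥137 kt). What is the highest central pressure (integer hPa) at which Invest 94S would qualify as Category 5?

894 hPa

Category 5 begins at V = 137 kt.
Required ΔP = (137/6.17)^(1/0.65) = 22.204^1.538 ≈ 117.88 hPa.
P_c ≤ 1012 − 117.88 = 894.12, so the highest integer P_c is 894 hPa.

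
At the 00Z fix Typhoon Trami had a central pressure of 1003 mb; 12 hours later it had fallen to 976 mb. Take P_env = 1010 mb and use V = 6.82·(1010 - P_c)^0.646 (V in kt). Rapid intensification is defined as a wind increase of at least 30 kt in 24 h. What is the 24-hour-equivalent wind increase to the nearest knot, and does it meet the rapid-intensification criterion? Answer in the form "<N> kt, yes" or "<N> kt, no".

85 kt, yes

V₁: ΔP = 7, V ≈ 6.82 × 7^0.646 ≈ 23.97 kt.
V₂: ΔP = 34, V ≈ 6.82 × 34^0.646 ≈ 66.55 kt.
ΔV over 12 h = 42.58 kt → 24 h equivalent = 42.58 × 24/12 ≈ 85.16 kt.
85 kt ≥ 30 kt ⇒ rapid intensification.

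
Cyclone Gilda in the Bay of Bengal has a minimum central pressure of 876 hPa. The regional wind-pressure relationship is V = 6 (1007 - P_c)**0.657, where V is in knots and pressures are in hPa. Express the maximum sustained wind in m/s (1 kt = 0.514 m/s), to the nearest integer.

76 m/s

ΔP = 1007 − 876 = 131 hPa.
V ≈ 6 × 131^0.657 = 6 × 24.606 ≈ 147.638 kt.
147.638 × 0.514 ≈ 75.89 m/s → 76 m/s.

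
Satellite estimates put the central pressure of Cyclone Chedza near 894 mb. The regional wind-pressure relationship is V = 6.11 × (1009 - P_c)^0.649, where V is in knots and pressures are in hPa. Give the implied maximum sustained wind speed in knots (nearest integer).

133 kt

ΔP = 1009 − 894 = 115 mb.
115^0.649 ≈ 21.747.
V ≈ 6.11 × 21.747 ≈ 132.9 kt.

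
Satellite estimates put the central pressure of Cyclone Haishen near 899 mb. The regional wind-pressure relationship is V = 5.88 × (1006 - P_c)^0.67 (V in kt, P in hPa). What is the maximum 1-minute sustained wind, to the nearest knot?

135 kt

ΔP = 1006 − 899 = 107 mb.
107^0.67 ≈ 22.892.
V ≈ 5.88 × 22.892 ≈ 134.6 kt.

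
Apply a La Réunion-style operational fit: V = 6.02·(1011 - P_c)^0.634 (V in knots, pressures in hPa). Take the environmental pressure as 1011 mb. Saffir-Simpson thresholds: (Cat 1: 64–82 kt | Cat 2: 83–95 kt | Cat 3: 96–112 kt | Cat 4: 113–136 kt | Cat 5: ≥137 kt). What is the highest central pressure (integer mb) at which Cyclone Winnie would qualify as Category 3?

932 mb

Category 3 begins at V = 96 kt.
Required ΔP = (96/6.02)^(1/0.634) = 15.947^1.577 ≈ 78.88 mb.
P_c ≤ 1011 − 78.88 = 932.12, so the highest integer P_c is 932 mb.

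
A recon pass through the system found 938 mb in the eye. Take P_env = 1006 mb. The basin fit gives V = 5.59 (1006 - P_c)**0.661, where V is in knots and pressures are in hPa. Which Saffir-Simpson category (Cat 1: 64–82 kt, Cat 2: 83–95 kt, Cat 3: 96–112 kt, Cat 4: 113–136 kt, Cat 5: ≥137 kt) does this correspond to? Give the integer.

2

ΔP = 1006 − 938 = 68 mb.
V ≈ 5.59 × 68^0.661 = 5.59 × 16.27 ≈ 91 kt.
91 kt falls in the Category 2 band.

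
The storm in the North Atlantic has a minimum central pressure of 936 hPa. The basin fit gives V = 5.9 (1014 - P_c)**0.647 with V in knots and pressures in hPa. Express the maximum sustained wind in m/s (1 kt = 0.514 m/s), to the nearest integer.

51 m/s

ΔP = 1014 − 936 = 78 hPa.
V ≈ 5.9 × 78^0.647 = 5.9 × 16.757 ≈ 98.864 kt.
98.864 × 0.514 ≈ 50.82 m/s → 51 m/s.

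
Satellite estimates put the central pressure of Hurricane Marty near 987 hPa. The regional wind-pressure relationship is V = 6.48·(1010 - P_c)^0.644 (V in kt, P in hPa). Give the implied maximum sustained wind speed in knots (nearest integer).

ΔP = 1010 − 987 = 23 hPa.
23^0.644 ≈ 7.533.
V ≈ 6.48 × 7.533 ≈ 48.8 kt.

49 kt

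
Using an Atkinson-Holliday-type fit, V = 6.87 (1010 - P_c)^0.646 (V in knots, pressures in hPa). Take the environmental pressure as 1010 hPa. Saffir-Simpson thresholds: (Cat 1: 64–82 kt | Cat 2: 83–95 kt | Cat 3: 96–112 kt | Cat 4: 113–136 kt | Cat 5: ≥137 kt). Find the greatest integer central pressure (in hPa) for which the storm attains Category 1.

978 hPa

Category 1 begins at V = 64 kt.
Required ΔP = (64/6.87)^(1/0.646) = 9.316^1.548 ≈ 31.65 hPa.
P_c ≤ 1010 − 31.65 = 978.35, so the highest integer P_c is 978 hPa.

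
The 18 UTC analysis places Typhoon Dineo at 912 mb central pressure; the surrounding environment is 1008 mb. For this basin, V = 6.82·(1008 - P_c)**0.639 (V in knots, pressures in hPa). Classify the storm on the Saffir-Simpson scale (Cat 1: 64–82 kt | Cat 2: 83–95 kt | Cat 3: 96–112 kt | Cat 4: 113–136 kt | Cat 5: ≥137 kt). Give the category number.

4

ΔP = 1008 − 912 = 96 mb.
V ≈ 6.82 × 96^0.639 = 6.82 × 18.48 ≈ 126 kt.
126 kt falls in the Category 4 band.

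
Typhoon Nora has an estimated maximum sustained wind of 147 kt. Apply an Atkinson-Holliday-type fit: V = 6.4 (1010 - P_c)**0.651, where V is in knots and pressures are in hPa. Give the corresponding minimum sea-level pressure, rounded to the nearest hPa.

887 hPa

ΔP = (V / 6.4)^(1/0.651) = (147/6.4)^1.536.
147/6.4 = 22.969; 22.969^1.536 ≈ 123.27 hPa.
P_c = 1010 − 123.27 = 886.73 ≈ 887 hPa.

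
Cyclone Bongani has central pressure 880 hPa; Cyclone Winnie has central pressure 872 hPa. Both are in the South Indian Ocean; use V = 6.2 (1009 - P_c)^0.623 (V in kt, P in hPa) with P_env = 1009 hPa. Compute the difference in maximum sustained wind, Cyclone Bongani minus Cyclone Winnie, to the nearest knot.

Cyclone Bongani: ΔP = 129; V ≈ 6.2 × 129^0.623 ≈ 128.02 kt.
Cyclone Winnie: ΔP = 137; V ≈ 6.2 × 137^0.623 ≈ 132.91 kt.
Difference ≈ 128.02 − 132.91 = -4.89 → -5 kt.

-5 kt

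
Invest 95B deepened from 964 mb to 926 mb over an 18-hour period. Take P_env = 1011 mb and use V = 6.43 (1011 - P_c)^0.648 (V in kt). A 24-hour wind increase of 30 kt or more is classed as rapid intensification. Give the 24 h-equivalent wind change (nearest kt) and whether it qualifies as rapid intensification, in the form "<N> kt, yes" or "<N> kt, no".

49 kt, yes

V₁: ΔP = 47, V ≈ 6.43 × 47^0.648 ≈ 77.93 kt.
V₂: ΔP = 85, V ≈ 6.43 × 85^0.648 ≈ 114.41 kt.
ΔV over 18 h = 36.48 kt → 24 h equivalent = 36.48 × 24/18 ≈ 48.64 kt.
49 kt ≥ 30 kt ⇒ rapid intensification.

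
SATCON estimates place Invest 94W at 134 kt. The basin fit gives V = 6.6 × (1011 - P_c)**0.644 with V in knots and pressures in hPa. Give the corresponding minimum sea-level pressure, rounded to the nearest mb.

904 mb

ΔP = (V / 6.6)^(1/0.644) = (134/6.6)^1.553.
134/6.6 = 20.303; 20.303^1.553 ≈ 107.24 mb.
P_c = 1011 − 107.24 = 903.76 ≈ 904 mb.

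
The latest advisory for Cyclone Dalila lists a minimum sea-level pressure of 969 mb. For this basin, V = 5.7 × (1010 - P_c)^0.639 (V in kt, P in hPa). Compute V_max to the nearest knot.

61 kt

ΔP = 1010 − 969 = 41 mb.
41^0.639 ≈ 10.729.
V ≈ 5.7 × 10.729 ≈ 61.2 kt.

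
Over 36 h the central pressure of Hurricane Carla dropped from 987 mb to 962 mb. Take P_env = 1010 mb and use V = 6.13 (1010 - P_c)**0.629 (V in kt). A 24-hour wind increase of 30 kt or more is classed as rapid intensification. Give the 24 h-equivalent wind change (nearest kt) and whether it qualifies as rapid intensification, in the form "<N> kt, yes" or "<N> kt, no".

V₁: ΔP = 23, V ≈ 6.13 × 23^0.629 ≈ 44.05 kt.
V₂: ΔP = 48, V ≈ 6.13 × 48^0.629 ≈ 69.98 kt.
ΔV over 36 h = 25.93 kt → 24 h equivalent = 25.93 × 24/36 ≈ 17.29 kt.
17 kt < 30 kt ⇒ not rapid intensification.

17 kt, no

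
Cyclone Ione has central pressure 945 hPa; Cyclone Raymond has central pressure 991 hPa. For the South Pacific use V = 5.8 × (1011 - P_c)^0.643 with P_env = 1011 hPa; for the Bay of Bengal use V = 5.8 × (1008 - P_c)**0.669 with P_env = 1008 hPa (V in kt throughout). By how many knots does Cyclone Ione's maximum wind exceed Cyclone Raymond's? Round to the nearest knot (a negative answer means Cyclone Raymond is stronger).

Cyclone Ione: ΔP = 66; V ≈ 5.8 × 66^0.643 ≈ 85.78 kt.
Cyclone Raymond: ΔP = 17; V ≈ 5.8 × 17^0.669 ≈ 38.60 kt.
Difference ≈ 85.78 − 38.60 = 47.18 → 47 kt.

47 kt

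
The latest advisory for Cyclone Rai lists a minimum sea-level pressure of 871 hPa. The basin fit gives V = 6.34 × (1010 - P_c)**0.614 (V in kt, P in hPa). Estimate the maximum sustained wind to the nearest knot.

131 kt

ΔP = 1010 − 871 = 139 hPa.
139^0.614 ≈ 20.692.
V ≈ 6.34 × 20.692 ≈ 131.2 kt.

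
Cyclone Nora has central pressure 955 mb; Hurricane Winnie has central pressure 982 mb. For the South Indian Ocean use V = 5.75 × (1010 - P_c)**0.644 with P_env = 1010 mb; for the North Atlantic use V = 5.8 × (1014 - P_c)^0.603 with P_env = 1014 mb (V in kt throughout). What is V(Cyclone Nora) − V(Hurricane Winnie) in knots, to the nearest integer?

Cyclone Nora: ΔP = 55; V ≈ 5.75 × 55^0.644 ≈ 75.94 kt.
Hurricane Winnie: ΔP = 32; V ≈ 5.8 × 32^0.603 ≈ 46.88 kt.
Difference ≈ 75.94 − 46.88 = 29.06 → 29 kt.

29 kt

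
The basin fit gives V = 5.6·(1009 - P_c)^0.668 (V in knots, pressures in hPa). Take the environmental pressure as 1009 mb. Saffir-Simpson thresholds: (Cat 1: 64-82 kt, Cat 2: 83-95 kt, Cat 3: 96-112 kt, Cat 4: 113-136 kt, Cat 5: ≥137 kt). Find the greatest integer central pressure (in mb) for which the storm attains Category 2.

952 mb

Category 2 begins at V = 83 kt.
Required ΔP = (83/5.6)^(1/0.668) = 14.821^1.497 ≈ 56.60 mb.
P_c ≤ 1009 − 56.60 = 952.40, so the highest integer P_c is 952 mb.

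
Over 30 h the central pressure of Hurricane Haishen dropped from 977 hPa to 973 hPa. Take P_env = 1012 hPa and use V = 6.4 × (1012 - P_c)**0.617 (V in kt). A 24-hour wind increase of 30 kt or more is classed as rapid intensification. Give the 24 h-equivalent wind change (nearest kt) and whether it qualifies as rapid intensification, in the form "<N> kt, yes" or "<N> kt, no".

3 kt, no

V₁: ΔP = 35, V ≈ 6.4 × 35^0.617 ≈ 57.39 kt.
V₂: ΔP = 39, V ≈ 6.4 × 39^0.617 ≈ 61.36 kt.
ΔV over 30 h = 3.97 kt → 24 h equivalent = 3.97 × 24/30 ≈ 3.18 kt.
3 kt < 30 kt ⇒ not rapid intensification.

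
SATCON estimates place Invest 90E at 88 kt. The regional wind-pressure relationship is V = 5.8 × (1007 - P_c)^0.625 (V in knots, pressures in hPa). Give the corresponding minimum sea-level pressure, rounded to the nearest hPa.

929 hPa

ΔP = (V / 5.8)^(1/0.625) = (88/5.8)^1.600.
88/5.8 = 15.172; 15.172^1.600 ≈ 77.57 hPa.
P_c = 1007 − 77.57 = 929.43 ≈ 929 hPa.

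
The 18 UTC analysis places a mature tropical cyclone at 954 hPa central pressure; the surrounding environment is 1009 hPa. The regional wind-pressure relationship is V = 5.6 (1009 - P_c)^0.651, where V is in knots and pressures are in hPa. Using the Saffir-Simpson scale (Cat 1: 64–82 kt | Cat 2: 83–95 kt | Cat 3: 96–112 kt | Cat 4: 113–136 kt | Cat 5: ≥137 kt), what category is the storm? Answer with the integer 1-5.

1

ΔP = 1009 − 954 = 55 hPa.
V ≈ 5.6 × 55^0.651 = 5.6 × 13.58 ≈ 76 kt.
76 kt falls in the Category 1 band.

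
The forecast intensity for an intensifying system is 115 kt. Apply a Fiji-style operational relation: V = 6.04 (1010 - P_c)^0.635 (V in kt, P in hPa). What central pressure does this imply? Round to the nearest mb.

906 mb

ΔP = (V / 6.04)^(1/0.635) = (115/6.04)^1.575.
115/6.04 = 19.040; 19.040^1.575 ≈ 103.57 mb.
P_c = 1010 − 103.57 = 906.43 ≈ 906 mb.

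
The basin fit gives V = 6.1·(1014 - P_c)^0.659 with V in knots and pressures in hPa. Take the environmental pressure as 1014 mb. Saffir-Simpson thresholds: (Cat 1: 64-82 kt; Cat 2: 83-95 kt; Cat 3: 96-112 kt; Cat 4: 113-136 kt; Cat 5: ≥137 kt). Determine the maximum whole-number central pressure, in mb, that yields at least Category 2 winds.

Category 2 begins at V = 83 kt.
Required ΔP = (83/6.1)^(1/0.659) = 13.607^1.517 ≈ 52.53 mb.
P_c ≤ 1014 − 52.53 = 961.47, so the highest integer P_c is 961 mb.

961 mb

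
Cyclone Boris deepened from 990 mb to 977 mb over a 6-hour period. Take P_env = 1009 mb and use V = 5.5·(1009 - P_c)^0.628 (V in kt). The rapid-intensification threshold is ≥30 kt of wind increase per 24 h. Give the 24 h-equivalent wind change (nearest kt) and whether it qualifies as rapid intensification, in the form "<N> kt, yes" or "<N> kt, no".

V₁: ΔP = 19, V ≈ 5.5 × 19^0.628 ≈ 34.95 kt.
V₂: ΔP = 32, V ≈ 5.5 × 32^0.628 ≈ 48.48 kt.
ΔV over 6 h = 13.53 kt → 24 h equivalent = 13.53 × 24/6 ≈ 54.12 kt.
54 kt ≥ 30 kt ⇒ rapid intensification.

54 kt, yes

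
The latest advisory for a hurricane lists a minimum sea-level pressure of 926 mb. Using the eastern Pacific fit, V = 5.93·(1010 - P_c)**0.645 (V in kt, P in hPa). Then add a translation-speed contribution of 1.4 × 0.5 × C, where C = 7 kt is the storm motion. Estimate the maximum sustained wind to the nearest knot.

108 kt

ΔP = 1010 − 926 = 84 mb.
84^0.645 ≈ 17.424.
V ≈ 5.93 × 17.424 ≈ 103.3 kt.
Translation term: 1.4 × 0.5 × 7 = 4.9 kt.
Corrected V ≈ 108.2 kt → 108 kt.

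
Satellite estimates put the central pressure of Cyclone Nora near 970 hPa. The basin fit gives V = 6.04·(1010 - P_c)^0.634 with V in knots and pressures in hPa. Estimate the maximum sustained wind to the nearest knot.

ΔP = 1010 − 970 = 40 hPa.
40^0.634 ≈ 10.368.
V ≈ 6.04 × 10.368 ≈ 62.6 kt.

63 kt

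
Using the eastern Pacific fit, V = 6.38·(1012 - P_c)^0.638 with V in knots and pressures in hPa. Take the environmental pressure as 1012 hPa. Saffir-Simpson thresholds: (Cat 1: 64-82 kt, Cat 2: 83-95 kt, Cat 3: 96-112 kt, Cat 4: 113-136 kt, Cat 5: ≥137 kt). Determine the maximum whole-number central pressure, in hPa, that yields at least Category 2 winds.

Category 2 begins at V = 83 kt.
Required ΔP = (83/6.38)^(1/0.638) = 13.009^1.567 ≈ 55.78 hPa.
P_c ≤ 1012 − 55.78 = 956.22, so the highest integer P_c is 956 hPa.

956 hPa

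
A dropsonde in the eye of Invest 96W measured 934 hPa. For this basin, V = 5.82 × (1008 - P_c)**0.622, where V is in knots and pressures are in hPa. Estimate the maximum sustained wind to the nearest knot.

ΔP = 1008 − 934 = 74 hPa.
74^0.622 ≈ 14.543.
V ≈ 5.82 × 14.543 ≈ 84.6 kt.

85 kt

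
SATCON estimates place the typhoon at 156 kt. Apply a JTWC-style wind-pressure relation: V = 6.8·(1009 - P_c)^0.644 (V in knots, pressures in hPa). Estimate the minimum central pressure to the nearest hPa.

ΔP = (V / 6.8)^(1/0.644) = (156/6.8)^1.553.
156/6.8 = 22.941; 22.941^1.553 ≈ 129.65 hPa.
P_c = 1009 − 129.65 = 879.35 ≈ 879 hPa.

879 hPa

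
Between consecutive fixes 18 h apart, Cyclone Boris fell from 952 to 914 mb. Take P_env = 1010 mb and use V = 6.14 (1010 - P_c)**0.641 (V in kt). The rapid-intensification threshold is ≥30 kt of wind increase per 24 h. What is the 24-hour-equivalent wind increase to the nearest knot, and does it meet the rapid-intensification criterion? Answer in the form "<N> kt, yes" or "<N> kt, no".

42 kt, yes

V₁: ΔP = 58, V ≈ 6.14 × 58^0.641 ≈ 82.89 kt.
V₂: ΔP = 96, V ≈ 6.14 × 96^0.641 ≈ 114.50 kt.
ΔV over 18 h = 31.61 kt → 24 h equivalent = 31.61 × 24/18 ≈ 42.15 kt.
42 kt ≥ 30 kt ⇒ rapid intensification.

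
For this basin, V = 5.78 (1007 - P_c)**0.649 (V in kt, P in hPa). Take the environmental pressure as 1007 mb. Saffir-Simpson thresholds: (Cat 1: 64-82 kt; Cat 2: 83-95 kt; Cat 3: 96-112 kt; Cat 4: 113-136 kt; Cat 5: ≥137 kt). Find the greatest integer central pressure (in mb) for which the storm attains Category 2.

Category 2 begins at V = 83 kt.
Required ΔP = (83/5.78)^(1/0.649) = 14.360^1.541 ≈ 60.67 mb.
P_c ≤ 1007 − 60.67 = 946.33, so the highest integer P_c is 946 mb.

946 mb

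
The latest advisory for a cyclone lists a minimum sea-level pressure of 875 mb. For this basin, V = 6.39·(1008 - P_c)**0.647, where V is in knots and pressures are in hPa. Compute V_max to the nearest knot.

ΔP = 1008 − 875 = 133 mb.
133^0.647 ≈ 23.666.
V ≈ 6.39 × 23.666 ≈ 151.2 kt.

151 kt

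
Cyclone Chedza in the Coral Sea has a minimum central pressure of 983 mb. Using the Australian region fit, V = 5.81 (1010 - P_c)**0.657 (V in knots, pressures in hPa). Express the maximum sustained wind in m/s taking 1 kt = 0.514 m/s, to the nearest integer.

26 m/s

ΔP = 1010 − 983 = 27 mb.
V ≈ 5.81 × 27^0.657 = 5.81 × 8.718 ≈ 50.650 kt.
50.650 × 0.514 ≈ 26.03 m/s → 26 m/s.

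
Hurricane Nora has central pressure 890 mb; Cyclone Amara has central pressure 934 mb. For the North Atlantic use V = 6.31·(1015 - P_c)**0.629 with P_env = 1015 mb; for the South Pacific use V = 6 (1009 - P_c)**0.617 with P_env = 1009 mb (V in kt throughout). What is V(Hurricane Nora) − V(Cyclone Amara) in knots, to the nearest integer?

45 kt

Hurricane Nora: ΔP = 125; V ≈ 6.31 × 125^0.629 ≈ 131.52 kt.
Cyclone Amara: ΔP = 75; V ≈ 6 × 75^0.617 ≈ 86.11 kt.
Difference ≈ 131.52 − 86.11 = 45.41 → 45 kt.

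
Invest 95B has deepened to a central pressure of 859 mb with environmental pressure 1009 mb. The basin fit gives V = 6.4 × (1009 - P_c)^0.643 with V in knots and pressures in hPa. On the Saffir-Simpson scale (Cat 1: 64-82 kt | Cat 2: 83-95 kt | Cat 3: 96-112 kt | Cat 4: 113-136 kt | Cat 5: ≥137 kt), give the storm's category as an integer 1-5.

5

ΔP = 1009 − 859 = 150 mb.
V ≈ 6.4 × 150^0.643 = 6.4 × 25.07 ≈ 160 kt.
160 kt falls in the Category 5 band.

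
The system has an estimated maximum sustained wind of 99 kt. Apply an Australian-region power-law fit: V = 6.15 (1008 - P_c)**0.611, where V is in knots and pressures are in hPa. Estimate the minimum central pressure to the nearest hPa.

914 hPa

ΔP = (V / 6.15)^(1/0.611) = (99/6.15)^1.637.
99/6.15 = 16.098; 16.098^1.637 ≈ 94.42 hPa.
P_c = 1008 − 94.42 = 913.58 ≈ 914 hPa.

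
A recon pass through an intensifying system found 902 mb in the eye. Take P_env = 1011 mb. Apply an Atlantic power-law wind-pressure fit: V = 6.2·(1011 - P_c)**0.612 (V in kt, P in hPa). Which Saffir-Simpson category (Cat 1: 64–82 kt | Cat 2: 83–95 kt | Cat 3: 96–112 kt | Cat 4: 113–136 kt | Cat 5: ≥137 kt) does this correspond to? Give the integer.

3

ΔP = 1011 − 902 = 109 mb.
V ≈ 6.2 × 109^0.612 = 6.2 × 17.66 ≈ 109 kt.
109 kt falls in the Category 3 band.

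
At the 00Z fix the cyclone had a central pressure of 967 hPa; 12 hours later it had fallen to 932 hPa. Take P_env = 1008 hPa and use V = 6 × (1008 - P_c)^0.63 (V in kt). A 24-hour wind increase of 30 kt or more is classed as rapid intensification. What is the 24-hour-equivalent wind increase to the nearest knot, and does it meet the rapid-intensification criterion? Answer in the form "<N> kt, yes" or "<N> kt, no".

59 kt, yes

V₁: ΔP = 41, V ≈ 6 × 41^0.63 ≈ 62.26 kt.
V₂: ΔP = 76, V ≈ 6 × 76^0.63 ≈ 91.85 kt.
ΔV over 12 h = 29.59 kt → 24 h equivalent = 29.59 × 24/12 ≈ 59.18 kt.
59 kt ≥ 30 kt ⇒ rapid intensification.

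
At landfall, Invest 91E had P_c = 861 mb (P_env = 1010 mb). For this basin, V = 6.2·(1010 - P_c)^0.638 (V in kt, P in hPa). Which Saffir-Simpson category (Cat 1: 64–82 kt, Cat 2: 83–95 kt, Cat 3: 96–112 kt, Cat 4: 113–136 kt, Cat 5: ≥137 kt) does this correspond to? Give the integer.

ΔP = 1010 − 861 = 149 mb.
V ≈ 6.2 × 149^0.638 = 6.2 × 24.35 ≈ 151 kt.
151 kt falls in the Category 5 band.

5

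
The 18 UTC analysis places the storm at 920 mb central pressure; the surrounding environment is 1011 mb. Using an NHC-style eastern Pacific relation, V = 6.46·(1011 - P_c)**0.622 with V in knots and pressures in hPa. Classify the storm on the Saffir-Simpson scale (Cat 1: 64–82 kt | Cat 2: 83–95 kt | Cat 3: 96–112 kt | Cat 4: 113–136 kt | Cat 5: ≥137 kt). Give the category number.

ΔP = 1011 − 920 = 91 mb.
V ≈ 6.46 × 91^0.622 = 6.46 × 16.54 ≈ 107 kt.
107 kt falls in the Category 3 band.

3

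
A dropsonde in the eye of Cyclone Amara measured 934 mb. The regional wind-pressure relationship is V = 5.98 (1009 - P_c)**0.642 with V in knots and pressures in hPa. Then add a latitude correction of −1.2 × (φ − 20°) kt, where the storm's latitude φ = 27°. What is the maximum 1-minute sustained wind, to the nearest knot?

87 kt

ΔP = 1009 − 934 = 75 mb.
75^0.642 ≈ 15.988.
V ≈ 5.98 × 15.988 ≈ 95.6 kt.
Latitude correction: −1.2 × (27 − 20) = -8.4 kt.
Corrected V ≈ 87.2 kt → 87 kt.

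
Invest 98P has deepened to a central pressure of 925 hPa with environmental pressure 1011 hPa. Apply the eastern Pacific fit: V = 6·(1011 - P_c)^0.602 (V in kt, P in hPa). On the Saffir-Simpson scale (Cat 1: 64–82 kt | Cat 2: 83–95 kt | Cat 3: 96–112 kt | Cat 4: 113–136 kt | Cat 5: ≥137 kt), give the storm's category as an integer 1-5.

ΔP = 1011 − 925 = 86 hPa.
V ≈ 6 × 86^0.602 = 6 × 14.61 ≈ 88 kt.
88 kt falls in the Category 2 band.

2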